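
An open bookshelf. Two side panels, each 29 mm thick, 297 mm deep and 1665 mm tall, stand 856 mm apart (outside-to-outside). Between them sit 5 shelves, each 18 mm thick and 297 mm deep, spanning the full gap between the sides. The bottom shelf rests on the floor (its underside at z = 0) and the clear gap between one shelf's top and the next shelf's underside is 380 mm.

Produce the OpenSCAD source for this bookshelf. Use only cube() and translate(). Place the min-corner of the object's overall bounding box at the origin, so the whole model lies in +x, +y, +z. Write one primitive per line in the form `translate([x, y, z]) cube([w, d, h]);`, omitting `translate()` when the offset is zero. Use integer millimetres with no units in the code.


cube([29, 297, 1665]);
translate([827, 0, 0]) cube([29, 297, 1665]);
translate([29, 0, 0]) cube([798, 297, 18]);
translate([29, 0, 398]) cube([798, 297, 18]);
translate([29, 0, 796]) cube([798, 297, 18]);
translate([29, 0, 1194]) cube([798, 297, 18]);
translate([29, 0, 1592]) cube([798, 297, 18]);


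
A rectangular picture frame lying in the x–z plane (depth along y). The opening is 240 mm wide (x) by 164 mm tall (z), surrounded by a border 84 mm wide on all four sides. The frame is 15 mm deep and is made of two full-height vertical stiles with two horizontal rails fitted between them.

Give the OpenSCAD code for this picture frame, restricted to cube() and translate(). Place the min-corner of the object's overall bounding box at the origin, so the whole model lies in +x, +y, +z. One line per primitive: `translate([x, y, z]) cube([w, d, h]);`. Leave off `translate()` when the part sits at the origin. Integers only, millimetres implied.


cube([84, 15, 332]);
translate([324, 0, 0]) cube([84, 15, 332]);
translate([84, 0, 0]) cube([240, 15, 84]);
translate([84, 0, 248]) cube([240, 15, 84]);


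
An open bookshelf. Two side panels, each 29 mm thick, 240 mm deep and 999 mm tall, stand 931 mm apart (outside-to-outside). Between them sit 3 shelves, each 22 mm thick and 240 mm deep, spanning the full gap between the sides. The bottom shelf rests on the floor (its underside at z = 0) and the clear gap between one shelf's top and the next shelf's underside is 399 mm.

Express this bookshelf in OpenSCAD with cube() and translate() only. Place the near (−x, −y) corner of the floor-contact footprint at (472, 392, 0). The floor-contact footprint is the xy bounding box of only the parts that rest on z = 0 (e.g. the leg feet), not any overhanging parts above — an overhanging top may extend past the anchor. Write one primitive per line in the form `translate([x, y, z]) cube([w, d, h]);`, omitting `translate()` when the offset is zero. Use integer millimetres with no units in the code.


translate([472, 392, 0]) cube([29, 240, 999]);
translate([1374, 392, 0]) cube([29, 240, 999]);
translate([501, 392, 0]) cube([873, 240, 22]);
translate([501, 392, 421]) cube([873, 240, 22]);
translate([501, 392, 842]) cube([873, 240, 22]);


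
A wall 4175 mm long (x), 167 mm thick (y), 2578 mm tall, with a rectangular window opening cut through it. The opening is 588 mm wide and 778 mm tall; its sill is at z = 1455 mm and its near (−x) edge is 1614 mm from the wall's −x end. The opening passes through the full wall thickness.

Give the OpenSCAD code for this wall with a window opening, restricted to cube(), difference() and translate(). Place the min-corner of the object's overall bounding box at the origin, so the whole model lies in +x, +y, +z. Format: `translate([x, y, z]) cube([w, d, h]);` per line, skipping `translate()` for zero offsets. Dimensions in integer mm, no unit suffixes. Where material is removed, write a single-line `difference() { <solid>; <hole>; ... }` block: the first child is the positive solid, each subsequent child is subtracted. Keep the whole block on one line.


difference() { cube([4175, 167, 2578]); translate([1614, 0, 1455]) cube([588, 167, 778]); }


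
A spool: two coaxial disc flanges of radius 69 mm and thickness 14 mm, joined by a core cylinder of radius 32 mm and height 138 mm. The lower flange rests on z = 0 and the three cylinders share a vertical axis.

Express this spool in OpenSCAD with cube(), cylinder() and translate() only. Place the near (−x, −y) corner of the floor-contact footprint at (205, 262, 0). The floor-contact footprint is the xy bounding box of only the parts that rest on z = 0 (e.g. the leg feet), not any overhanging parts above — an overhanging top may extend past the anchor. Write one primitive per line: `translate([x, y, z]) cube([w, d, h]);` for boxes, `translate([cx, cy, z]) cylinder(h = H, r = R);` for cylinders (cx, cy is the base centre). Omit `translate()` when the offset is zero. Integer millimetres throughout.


translate([274, 331, 0]) cylinder(h = 14, r = 69);
translate([274, 331, 14]) cylinder(h = 138, r = 32);
translate([274, 331, 152]) cylinder(h = 14, r = 69);


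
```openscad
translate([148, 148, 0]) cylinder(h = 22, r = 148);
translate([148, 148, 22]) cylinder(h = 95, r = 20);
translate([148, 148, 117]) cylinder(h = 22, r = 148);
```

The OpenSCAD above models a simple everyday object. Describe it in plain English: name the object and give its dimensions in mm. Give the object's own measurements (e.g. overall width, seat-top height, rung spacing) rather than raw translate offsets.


A spool: two coaxial disc flanges of radius 148 mm and thickness 22 mm, joined by a core cylinder of radius 20 mm and height 95 mm. The lower flange rests on z = 0 and the three cylinders share a vertical axis.


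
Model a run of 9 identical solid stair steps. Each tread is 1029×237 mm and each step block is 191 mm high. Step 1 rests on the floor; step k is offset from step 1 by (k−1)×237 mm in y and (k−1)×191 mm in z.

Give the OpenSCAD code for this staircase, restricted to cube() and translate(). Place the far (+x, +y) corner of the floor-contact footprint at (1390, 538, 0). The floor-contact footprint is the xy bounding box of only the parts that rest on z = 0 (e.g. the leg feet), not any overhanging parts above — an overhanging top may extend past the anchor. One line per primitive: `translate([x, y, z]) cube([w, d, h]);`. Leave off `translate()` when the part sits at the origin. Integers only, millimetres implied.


translate([361, 301, 0]) cube([1029, 237, 191]);
translate([361, 538, 191]) cube([1029, 237, 191]);
translate([361, 775, 382]) cube([1029, 237, 191]);
translate([361, 1012, 573]) cube([1029, 237, 191]);
translate([361, 1249, 764]) cube([1029, 237, 191]);
translate([361, 1486, 955]) cube([1029, 237, 191]);
translate([361, 1723, 1146]) cube([1029, 237, 191]);
translate([361, 1960, 1337]) cube([1029, 237, 191]);
translate([361, 2197, 1528]) cube([1029, 237, 191]);


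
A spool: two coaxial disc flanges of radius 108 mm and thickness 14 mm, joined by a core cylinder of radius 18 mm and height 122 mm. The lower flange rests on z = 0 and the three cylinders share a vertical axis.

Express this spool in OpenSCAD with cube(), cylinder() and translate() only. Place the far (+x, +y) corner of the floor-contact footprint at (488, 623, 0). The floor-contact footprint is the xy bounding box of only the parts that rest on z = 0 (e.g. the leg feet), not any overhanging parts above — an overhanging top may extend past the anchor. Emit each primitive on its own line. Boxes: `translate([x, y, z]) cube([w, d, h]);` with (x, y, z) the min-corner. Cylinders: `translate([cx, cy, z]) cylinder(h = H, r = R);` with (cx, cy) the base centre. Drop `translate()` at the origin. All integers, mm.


translate([380, 515, 0]) cylinder(h = 14, r = 108);
translate([380, 515, 14]) cylinder(h = 122, r = 18);
translate([380, 515, 136]) cylinder(h = 14, r = 108);


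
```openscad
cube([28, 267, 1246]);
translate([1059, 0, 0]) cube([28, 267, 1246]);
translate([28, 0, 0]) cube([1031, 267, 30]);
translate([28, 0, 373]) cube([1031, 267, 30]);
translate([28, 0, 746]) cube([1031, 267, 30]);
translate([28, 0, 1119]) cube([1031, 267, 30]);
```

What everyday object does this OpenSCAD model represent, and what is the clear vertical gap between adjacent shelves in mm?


A bookshelf. The clear shelf gap is 343 mm.

Two tall side panels with 4 horizontal boards between them — a bookshelf. The first two shelf undersides are at z = 0 and z = 373; with shelf thickness 30, the clear gap is 373 − 0 − 30 = 343 mm.


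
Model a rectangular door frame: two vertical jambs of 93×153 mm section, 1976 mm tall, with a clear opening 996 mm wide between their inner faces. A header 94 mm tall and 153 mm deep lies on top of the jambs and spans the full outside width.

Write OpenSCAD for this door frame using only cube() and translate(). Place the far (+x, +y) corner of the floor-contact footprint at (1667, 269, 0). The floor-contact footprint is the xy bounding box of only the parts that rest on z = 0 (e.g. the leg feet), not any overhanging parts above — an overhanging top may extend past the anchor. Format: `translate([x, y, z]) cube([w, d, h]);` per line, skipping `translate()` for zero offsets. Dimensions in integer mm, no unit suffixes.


translate([485, 116, 0]) cube([93, 153, 1976]);
translate([1574, 116, 0]) cube([93, 153, 1976]);
translate([485, 116, 1976]) cube([1182, 153, 94]);


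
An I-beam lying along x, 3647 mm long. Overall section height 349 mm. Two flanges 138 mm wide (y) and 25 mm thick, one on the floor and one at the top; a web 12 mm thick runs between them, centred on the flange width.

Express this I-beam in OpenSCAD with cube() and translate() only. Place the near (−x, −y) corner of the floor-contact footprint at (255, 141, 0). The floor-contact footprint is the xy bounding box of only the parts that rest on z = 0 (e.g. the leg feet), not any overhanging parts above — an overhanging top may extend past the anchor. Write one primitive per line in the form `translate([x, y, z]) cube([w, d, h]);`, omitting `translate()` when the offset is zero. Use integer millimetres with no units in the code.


translate([255, 141, 0]) cube([3647, 138, 25]);
translate([255, 204, 25]) cube([3647, 12, 299]);
translate([255, 141, 324]) cube([3647, 138, 25]);


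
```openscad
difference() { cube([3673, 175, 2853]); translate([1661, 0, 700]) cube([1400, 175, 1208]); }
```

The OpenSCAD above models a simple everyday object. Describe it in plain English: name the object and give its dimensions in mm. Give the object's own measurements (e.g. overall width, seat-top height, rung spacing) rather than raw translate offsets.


A wall 3673 mm long (x), 175 mm thick (y), 2853 mm tall, with a rectangular window opening cut through it. The opening is 1400 mm wide and 1208 mm tall; its sill is at z = 700 mm and its near (−x) edge is 1661 mm from the wall's −x end. The opening passes through the full wall thickness.


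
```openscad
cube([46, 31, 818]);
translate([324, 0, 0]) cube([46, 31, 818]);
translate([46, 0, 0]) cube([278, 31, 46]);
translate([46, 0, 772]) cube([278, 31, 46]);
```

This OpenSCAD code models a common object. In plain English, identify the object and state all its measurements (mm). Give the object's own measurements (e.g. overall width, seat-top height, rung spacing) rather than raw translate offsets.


A rectangular picture frame lying in the x–z plane (depth along y). The opening is 278 mm wide (x) by 726 mm tall (z), surrounded by a border 46 mm wide on all four sides. The frame is 31 mm deep and is made of two full-height vertical stiles with two horizontal rails fitted between them.


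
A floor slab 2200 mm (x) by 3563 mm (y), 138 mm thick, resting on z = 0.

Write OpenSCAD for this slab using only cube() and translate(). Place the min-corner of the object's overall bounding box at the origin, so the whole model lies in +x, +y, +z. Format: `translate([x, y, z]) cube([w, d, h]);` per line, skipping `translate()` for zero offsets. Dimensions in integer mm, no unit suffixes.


cube([2200, 3563, 138]);


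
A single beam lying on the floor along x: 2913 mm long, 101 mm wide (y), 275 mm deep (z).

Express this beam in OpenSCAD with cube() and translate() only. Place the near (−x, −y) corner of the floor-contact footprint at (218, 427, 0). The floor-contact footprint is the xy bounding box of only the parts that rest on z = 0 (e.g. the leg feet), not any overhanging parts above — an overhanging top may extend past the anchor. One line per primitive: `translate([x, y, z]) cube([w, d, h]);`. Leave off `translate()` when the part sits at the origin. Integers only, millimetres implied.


translate([218, 427, 0]) cube([2913, 101, 275]);


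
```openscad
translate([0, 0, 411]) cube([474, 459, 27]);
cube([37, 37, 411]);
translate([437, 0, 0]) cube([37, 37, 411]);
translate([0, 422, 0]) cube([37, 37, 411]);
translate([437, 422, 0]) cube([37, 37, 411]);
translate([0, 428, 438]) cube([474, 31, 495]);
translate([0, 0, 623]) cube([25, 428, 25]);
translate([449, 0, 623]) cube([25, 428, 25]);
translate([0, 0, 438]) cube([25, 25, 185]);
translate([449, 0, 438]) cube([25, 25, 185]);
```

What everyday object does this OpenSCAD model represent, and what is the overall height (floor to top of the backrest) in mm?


A chair. The overall height is 933 mm.

A slab on four corner posts with a tall panel at the back — a chair. The seat slab sits at z = 411 with thickness 27, and the 495 mm backrest starts at the seat top, so the overall height is 411 + 27 + 495 = 933 mm.


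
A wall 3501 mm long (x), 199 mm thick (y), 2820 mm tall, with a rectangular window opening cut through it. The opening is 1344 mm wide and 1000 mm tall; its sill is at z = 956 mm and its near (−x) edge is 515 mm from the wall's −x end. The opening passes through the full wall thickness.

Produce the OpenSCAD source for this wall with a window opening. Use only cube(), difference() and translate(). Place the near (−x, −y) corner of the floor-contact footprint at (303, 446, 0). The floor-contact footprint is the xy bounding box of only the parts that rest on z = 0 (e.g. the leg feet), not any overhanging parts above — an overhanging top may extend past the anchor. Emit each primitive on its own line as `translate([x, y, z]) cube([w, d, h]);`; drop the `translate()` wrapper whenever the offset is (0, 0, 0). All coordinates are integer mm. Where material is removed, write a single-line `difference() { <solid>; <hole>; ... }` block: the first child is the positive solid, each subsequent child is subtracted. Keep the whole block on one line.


difference() { translate([303, 446, 0]) cube([3501, 199, 2820]); translate([818, 446, 956]) cube([1344, 199, 1000]); }


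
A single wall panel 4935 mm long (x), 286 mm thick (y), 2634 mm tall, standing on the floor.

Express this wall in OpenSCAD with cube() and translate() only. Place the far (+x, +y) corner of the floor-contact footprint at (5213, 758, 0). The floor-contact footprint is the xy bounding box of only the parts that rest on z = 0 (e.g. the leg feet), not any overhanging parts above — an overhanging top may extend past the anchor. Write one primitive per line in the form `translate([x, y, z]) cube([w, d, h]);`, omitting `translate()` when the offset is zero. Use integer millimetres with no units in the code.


translate([278, 472, 0]) cube([4935, 286, 2634]);


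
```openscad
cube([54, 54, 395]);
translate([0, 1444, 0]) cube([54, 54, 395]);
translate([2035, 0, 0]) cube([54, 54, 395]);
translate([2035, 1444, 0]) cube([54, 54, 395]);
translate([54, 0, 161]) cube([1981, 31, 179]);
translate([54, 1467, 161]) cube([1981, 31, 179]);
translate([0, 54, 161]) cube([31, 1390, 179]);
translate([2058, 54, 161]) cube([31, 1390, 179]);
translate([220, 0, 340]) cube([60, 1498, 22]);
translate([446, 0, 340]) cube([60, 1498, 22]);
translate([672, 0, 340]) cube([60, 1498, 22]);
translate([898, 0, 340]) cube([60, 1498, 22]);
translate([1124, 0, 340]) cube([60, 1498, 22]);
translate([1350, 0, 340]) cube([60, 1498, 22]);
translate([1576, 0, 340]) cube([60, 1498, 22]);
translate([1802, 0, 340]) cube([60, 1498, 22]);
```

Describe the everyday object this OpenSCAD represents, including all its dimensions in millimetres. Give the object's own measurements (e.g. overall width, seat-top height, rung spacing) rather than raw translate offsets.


A bed frame 2089 mm long (x) by 1498 mm wide (y). Four 54×54 mm corner posts, 395 mm tall, at the corners of the footprint. Four rails of 31 mm thickness and 179 mm height run between adjacent posts with their undersides at z = 161 mm, their outer faces flush with the outside of the frame (the two x-running rails run between the posts' inner faces; the two y-running rails run between the posts' inner faces). 8 slats, each 60 mm wide (x) and 22 mm thick, lie across the top of the two x-running rails, running the full 1498 mm width of the frame in y; along x they sit between the end posts with a 166 mm gap after the −x posts and between neighbouring slats, leaving 173 mm before the +x posts.


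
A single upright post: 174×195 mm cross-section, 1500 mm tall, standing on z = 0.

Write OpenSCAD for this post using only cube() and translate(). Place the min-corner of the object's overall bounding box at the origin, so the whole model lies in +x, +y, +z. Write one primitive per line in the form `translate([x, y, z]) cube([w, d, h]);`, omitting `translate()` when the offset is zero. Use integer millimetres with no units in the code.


cube([174, 195, 1500]);


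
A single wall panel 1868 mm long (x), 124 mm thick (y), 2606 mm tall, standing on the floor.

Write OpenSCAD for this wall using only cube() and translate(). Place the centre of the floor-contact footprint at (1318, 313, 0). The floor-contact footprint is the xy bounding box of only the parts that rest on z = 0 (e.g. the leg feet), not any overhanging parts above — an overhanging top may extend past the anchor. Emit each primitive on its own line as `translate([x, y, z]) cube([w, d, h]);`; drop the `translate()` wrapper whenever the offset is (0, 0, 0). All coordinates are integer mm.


translate([384, 251, 0]) cube([1868, 124, 2606]);


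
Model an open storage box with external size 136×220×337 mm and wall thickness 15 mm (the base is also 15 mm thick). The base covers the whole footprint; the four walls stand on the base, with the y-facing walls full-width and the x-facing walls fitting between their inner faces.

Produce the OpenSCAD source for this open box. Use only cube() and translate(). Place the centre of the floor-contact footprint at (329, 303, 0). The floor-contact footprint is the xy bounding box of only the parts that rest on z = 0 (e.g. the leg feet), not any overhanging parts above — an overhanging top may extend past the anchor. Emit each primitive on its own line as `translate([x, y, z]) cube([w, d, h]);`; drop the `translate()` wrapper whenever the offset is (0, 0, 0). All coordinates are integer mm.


translate([261, 193, 0]) cube([136, 220, 15]);
translate([261, 193, 15]) cube([136, 15, 322]);
translate([261, 398, 15]) cube([136, 15, 322]);
translate([261, 208, 15]) cube([15, 190, 322]);
translate([382, 208, 15]) cube([15, 190, 322]);


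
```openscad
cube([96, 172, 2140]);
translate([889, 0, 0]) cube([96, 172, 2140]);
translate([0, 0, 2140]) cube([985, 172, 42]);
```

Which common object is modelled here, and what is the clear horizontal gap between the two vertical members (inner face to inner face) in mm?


A door frame. The clear opening width is 793 mm.

Two 2140 mm tall posts with a header on top — a door frame. The left jamb is 96 mm wide at x = 0; the right jamb starts at x = 889. The clear opening is 889 − 96 = 793 mm.


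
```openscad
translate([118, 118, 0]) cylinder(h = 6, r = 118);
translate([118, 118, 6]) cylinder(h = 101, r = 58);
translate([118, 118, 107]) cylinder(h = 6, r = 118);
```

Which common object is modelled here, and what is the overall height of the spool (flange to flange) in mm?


A spool. The overall height is 113 mm.

Three coaxial cylinders, large–small–large — a spool. Two 6 mm flanges and a 101 mm core give 6 + 101 + 6 = 113 mm.


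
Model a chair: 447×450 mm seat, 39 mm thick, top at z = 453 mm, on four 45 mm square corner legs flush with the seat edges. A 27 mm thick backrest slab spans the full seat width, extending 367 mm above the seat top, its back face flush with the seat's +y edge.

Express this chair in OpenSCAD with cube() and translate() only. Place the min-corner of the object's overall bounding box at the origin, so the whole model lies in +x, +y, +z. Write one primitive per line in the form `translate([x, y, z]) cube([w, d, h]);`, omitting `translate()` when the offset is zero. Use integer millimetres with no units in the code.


// leg_h = 453 - 39 = 414
translate([0, 0, 414]) cube([447, 450, 39]);
cube([45, 45, 414]);
translate([402, 0, 0]) cube([45, 45, 414]);
translate([0, 405, 0]) cube([45, 45, 414]);
translate([402, 405, 0]) cube([45, 45, 414]);
translate([0, 423, 453]) cube([447, 27, 367]);


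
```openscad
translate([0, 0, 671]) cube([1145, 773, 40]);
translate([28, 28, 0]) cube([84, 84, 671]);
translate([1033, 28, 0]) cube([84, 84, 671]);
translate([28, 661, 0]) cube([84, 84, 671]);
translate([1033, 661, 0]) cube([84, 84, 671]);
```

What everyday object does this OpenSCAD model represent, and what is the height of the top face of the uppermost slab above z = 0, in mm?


A table. The table height is 711 mm.

A 1145×773×40 slab sits at z = 671 on four 84 mm square posts — a table. The top surface is at 671 + 40 = 711 mm.


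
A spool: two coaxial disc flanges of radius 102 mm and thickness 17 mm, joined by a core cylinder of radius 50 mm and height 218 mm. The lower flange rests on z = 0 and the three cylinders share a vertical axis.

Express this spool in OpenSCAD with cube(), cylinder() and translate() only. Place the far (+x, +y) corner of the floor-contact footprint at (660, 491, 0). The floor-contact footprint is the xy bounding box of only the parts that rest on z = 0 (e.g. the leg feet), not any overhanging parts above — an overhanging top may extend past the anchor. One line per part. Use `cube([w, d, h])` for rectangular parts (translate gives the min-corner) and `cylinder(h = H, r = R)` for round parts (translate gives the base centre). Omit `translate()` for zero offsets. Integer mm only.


translate([558, 389, 0]) cylinder(h = 17, r = 102);
translate([558, 389, 17]) cylinder(h = 218, r = 50);
translate([558, 389, 235]) cylinder(h = 17, r = 102);


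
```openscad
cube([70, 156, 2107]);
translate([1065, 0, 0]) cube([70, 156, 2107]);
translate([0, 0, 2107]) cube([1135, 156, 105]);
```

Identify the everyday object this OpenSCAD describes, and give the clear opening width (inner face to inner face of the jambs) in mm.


A door frame. The clear opening width is 995 mm.

Two 2107 mm tall posts with a header on top — a door frame. The left jamb is 70 mm wide at x = 0; the right jamb starts at x = 1065. The clear opening is 1065 − 70 = 995 mm.


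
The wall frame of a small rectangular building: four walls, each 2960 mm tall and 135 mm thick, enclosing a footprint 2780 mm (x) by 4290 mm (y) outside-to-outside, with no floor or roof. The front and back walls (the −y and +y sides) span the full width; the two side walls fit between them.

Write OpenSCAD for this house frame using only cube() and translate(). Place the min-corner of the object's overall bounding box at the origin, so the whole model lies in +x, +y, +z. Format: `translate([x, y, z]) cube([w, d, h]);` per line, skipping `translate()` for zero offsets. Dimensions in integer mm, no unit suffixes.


cube([2780, 135, 2960]);
translate([0, 4155, 0]) cube([2780, 135, 2960]);
translate([0, 135, 0]) cube([135, 4020, 2960]);
translate([2645, 135, 0]) cube([135, 4020, 2960]);


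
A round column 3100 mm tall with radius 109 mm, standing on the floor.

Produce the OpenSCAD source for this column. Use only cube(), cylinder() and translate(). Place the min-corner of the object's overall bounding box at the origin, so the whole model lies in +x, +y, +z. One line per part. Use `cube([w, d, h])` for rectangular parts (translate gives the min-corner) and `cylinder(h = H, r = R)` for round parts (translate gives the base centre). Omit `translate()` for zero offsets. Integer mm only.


translate([109, 109, 0]) cylinder(h = 3100, r = 109);


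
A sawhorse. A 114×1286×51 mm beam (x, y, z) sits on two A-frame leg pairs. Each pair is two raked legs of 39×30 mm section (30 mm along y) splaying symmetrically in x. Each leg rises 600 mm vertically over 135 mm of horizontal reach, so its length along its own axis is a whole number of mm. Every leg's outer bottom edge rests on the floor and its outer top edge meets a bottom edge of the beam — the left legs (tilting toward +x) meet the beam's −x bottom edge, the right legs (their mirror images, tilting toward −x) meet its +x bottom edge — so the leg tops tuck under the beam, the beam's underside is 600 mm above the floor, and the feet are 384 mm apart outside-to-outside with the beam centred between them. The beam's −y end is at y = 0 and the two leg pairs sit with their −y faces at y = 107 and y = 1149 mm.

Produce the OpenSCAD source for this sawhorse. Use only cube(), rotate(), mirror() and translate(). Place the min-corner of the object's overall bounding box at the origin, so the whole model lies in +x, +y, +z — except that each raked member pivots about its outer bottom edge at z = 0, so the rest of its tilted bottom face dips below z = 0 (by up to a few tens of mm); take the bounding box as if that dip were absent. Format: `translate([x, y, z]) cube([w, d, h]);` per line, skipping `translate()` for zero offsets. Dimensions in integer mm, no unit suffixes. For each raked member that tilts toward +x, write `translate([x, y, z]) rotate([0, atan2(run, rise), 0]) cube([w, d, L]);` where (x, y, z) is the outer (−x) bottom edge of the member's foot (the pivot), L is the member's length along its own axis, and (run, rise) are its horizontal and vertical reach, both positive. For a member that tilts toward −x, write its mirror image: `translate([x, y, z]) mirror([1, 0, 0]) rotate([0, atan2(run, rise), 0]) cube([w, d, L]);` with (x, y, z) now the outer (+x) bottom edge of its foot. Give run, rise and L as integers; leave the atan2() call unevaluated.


translate([135, 0, 600]) cube([114, 1286, 51]);
translate([0, 107, 0]) rotate([0, atan2(135, 600), 0]) cube([39, 30, 615]);
translate([384, 107, 0]) mirror([1, 0, 0]) rotate([0, atan2(135, 600), 0]) cube([39, 30, 615]);
translate([0, 1149, 0]) rotate([0, atan2(135, 600), 0]) cube([39, 30, 615]);
translate([384, 1149, 0]) mirror([1, 0, 0]) rotate([0, atan2(135, 600), 0]) cube([39, 30, 615]);


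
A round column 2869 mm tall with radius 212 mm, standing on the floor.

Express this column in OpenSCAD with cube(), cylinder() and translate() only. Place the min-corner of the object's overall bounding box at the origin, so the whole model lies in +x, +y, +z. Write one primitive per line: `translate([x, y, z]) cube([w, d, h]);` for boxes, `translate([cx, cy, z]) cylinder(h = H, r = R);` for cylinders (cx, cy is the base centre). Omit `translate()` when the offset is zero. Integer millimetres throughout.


translate([212, 212, 0]) cylinder(h = 2869, r = 212);


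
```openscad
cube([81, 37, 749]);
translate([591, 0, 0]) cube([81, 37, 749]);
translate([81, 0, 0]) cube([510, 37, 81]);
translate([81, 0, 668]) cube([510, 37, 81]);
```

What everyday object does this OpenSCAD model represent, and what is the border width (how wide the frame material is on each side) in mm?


A picture frame. The border width is 81 mm.

Four thin pieces enclosing a rectangular opening — a picture frame. The two full-height stiles are 749 mm tall; the top rail sits at z = 668 and is 81 mm tall, so the border above the opening is 749 − 668 = 81 mm, matching the stile x-width.


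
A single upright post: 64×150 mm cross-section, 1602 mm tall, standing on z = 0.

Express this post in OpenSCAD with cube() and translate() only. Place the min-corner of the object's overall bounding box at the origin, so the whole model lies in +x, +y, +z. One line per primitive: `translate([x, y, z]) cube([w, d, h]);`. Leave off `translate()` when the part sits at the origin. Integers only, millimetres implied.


cube([64, 150, 1602]);


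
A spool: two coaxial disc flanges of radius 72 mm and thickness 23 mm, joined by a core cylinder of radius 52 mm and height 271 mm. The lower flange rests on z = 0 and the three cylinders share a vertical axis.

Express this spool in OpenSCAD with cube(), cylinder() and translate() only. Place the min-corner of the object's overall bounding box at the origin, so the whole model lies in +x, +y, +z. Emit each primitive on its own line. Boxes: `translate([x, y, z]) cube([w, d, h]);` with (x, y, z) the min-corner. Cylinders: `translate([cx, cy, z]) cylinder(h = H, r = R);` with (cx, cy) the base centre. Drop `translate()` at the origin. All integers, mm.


translate([72, 72, 0]) cylinder(h = 23, r = 72);
translate([72, 72, 23]) cylinder(h = 271, r = 52);
translate([72, 72, 294]) cylinder(h = 23, r = 72);


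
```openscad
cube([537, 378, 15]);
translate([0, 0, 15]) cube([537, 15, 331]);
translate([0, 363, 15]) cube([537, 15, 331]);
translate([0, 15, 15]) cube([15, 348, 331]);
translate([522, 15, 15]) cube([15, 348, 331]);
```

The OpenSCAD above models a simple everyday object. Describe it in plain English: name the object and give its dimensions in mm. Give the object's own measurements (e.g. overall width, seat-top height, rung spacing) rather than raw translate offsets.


An open-topped rectangular box: outside dimensions 537×378×346 mm, with a uniform wall and base thickness of 15 mm. The base is a full 537×378 slab on the floor; four walls sit on top of the base. The front and back walls (the −y and +y sides) span the full width; the two side walls fit between them.


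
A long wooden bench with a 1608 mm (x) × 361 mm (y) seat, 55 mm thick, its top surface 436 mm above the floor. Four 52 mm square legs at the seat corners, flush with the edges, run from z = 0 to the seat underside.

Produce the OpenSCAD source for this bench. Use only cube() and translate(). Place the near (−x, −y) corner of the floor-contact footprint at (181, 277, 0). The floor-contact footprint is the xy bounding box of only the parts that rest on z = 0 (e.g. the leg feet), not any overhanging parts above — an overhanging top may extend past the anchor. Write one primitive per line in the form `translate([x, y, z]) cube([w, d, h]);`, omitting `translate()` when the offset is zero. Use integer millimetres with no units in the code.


translate([181, 277, 381]) cube([1608, 361, 55]);
translate([181, 277, 0]) cube([52, 52, 381]);
translate([181, 586, 0]) cube([52, 52, 381]);
translate([1737, 277, 0]) cube([52, 52, 381]);
translate([1737, 586, 0]) cube([52, 52, 381]);


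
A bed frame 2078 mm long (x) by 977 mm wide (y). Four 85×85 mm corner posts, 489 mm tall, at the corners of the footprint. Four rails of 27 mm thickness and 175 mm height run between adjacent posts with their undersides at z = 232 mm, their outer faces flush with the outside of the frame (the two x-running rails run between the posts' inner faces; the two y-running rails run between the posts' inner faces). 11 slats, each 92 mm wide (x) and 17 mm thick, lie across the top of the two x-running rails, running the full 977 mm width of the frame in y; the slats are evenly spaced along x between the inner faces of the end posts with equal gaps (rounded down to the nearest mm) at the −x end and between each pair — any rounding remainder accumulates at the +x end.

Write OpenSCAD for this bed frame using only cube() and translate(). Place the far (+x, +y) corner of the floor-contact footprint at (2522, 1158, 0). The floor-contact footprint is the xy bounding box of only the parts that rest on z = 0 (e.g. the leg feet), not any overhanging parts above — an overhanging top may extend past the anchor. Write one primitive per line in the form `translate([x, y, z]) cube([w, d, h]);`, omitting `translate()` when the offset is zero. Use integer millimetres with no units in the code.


translate([444, 181, 0]) cube([85, 85, 489]);
translate([444, 1073, 0]) cube([85, 85, 489]);
translate([2437, 181, 0]) cube([85, 85, 489]);
translate([2437, 1073, 0]) cube([85, 85, 489]);
translate([529, 181, 232]) cube([1908, 27, 175]);
translate([529, 1131, 232]) cube([1908, 27, 175]);
translate([444, 266, 232]) cube([27, 807, 175]);
translate([2495, 266, 232]) cube([27, 807, 175]);
translate([603, 181, 407]) cube([92, 977, 17]);
translate([769, 181, 407]) cube([92, 977, 17]);
translate([935, 181, 407]) cube([92, 977, 17]);
translate([1101, 181, 407]) cube([92, 977, 17]);
translate([1267, 181, 407]) cube([92, 977, 17]);
translate([1433, 181, 407]) cube([92, 977, 17]);
translate([1599, 181, 407]) cube([92, 977, 17]);
translate([1765, 181, 407]) cube([92, 977, 17]);
translate([1931, 181, 407]) cube([92, 977, 17]);
translate([2097, 181, 407]) cube([92, 977, 17]);
translate([2263, 181, 407]) cube([92, 977, 17]);


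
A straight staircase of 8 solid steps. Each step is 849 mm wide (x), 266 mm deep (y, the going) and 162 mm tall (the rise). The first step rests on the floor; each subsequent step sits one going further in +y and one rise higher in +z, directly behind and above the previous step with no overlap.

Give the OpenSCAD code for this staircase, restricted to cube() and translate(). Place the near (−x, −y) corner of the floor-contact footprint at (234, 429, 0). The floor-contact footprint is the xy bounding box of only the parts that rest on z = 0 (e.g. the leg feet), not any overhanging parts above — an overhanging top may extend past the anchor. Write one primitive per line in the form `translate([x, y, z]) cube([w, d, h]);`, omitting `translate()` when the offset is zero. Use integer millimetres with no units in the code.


translate([234, 429, 0]) cube([849, 266, 162]);
translate([234, 695, 162]) cube([849, 266, 162]);
translate([234, 961, 324]) cube([849, 266, 162]);
translate([234, 1227, 486]) cube([849, 266, 162]);
translate([234, 1493, 648]) cube([849, 266, 162]);
translate([234, 1759, 810]) cube([849, 266, 162]);
translate([234, 2025, 972]) cube([849, 266, 162]);
translate([234, 2291, 1134]) cube([849, 266, 162]);


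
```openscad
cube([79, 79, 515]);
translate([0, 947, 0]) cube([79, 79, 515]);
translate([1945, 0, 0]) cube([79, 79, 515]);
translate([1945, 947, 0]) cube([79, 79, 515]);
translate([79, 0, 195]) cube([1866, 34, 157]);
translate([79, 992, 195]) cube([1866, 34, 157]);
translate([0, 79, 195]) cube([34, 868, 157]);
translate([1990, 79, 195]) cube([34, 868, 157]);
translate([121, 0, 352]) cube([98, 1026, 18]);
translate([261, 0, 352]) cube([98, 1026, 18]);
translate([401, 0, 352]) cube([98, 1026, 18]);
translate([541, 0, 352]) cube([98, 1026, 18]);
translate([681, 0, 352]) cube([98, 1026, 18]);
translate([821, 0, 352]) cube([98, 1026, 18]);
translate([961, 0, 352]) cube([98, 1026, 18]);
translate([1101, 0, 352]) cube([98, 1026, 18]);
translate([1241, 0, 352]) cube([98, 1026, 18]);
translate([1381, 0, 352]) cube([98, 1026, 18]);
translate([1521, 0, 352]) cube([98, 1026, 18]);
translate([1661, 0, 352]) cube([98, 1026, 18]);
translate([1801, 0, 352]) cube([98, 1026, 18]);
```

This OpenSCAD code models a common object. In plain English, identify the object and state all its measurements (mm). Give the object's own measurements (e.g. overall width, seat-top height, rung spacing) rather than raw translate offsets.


A bed frame 2024 mm long (x) by 1026 mm wide (y). Four 79×79 mm corner posts, 515 mm tall, at the corners of the footprint. Four rails of 34 mm thickness and 157 mm height run between adjacent posts with their undersides at z = 195 mm, their outer faces flush with the outside of the frame (the two x-running rails run between the posts' inner faces; the two y-running rails run between the posts' inner faces). 13 slats, each 98 mm wide (x) and 18 mm thick, lie across the top of the two x-running rails, running the full 1026 mm width of the frame in y; along x they sit between the end posts with a 42 mm gap after the −x posts and between neighbouring slats, leaving 46 mm before the +x posts.


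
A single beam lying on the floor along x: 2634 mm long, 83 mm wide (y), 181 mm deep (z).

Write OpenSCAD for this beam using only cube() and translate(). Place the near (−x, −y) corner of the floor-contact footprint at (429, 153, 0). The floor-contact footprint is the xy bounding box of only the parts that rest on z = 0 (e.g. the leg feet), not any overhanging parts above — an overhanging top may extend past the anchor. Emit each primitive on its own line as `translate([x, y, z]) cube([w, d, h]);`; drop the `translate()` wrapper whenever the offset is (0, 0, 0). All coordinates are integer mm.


translate([429, 153, 0]) cube([2634, 83, 181]);


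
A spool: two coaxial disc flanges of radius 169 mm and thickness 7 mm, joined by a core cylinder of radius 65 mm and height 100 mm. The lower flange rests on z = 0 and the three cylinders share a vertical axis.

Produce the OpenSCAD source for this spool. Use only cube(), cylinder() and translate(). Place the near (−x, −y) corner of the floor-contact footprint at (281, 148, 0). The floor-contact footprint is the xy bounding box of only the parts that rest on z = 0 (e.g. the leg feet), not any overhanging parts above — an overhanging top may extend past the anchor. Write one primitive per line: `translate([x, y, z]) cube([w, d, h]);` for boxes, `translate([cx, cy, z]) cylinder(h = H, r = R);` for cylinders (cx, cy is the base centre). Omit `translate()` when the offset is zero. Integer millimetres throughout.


translate([450, 317, 0]) cylinder(h = 7, r = 169);
translate([450, 317, 7]) cylinder(h = 100, r = 65);
translate([450, 317, 107]) cylinder(h = 7, r = 169);


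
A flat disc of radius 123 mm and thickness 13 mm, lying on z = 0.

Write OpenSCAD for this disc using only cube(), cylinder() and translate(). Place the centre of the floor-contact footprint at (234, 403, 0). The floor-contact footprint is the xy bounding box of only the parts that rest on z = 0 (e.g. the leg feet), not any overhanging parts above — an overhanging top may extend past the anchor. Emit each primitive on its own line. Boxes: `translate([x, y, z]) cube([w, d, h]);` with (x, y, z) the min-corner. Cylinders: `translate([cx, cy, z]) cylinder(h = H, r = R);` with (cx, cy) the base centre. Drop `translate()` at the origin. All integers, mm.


translate([234, 403, 0]) cylinder(h = 13, r = 123);


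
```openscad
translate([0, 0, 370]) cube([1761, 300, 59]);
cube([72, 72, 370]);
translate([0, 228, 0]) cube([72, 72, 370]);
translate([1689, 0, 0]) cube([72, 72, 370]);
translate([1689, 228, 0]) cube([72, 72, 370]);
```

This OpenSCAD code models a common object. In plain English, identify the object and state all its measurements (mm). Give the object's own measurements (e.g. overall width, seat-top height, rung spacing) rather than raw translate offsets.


A bench: a 1761×300 mm seat slab, 59 mm thick, top at z = 429 mm, on four 72×72 mm square legs flush with the seat corners and standing on z = 0.


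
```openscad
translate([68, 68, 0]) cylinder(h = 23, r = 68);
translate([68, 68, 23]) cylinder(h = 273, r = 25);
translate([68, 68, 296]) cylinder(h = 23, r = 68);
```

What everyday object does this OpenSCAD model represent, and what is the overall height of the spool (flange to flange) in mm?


A spool. The overall height is 319 mm.

Three coaxial cylinders, large–small–large — a spool. Two 23 mm flanges and a 273 mm core give 23 + 273 + 23 = 319 mm.


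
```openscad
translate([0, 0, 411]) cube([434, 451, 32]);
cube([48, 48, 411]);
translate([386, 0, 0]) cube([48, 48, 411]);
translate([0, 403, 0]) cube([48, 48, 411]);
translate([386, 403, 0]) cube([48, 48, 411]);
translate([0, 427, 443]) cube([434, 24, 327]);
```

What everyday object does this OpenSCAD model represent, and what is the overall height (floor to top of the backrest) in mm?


A chair. The overall height is 770 mm.

A slab on four corner posts with a tall panel at the back — a chair. The seat slab sits at z = 411 with thickness 32, and the 327 mm backrest starts at the seat top, so the overall height is 411 + 32 + 327 = 770 mm.
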